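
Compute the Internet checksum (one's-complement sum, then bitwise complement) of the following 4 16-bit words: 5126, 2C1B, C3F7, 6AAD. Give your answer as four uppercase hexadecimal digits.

5419

One's-complement addition (fold any carry out of bit 15 back into bit 0):
  0x5126 + 0x2C1B = 0x07D41
  0x7D41 + 0xC3F7 = 0x14138 → wrap carry → 0x4139
  0x4139 + 0x6AAD = 0x0ABE6
One's-complement sum = 0xABE6.
Checksum = ~0xABE6 & 0xFFFF = 0x5419.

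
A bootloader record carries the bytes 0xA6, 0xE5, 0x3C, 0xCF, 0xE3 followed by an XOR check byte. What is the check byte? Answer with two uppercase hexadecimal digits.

XOR the bytes together:
  start with 0xA6
  0xA6 ⊕ 0xE5 = 0x43
  0x43 ⊕ 0x3C = 0x7F
  0x7F ⊕ 0xCF = 0xB0
  0xB0 ⊕ 0xE3 = 0x53

53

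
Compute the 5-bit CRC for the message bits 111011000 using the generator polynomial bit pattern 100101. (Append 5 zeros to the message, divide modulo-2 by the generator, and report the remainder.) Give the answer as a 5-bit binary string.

00010

Append 5 zeros: 11101100000000. Divide by 100101 (XOR where the leading bit is 1):
  pos 0: 111011 XOR 100101 = 011110
  pos 1: 111100 XOR 100101 = 011001
  pos 2: 110010 XOR 100101 = 010111
  pos 3: 101110 XOR 100101 = 001011
  pos 5: 101100 XOR 100101 = 001001
  pos 7: 100100 XOR 100101 = 000001
Remainder (last 5 bits) = 00010. This is the CRC / FCS.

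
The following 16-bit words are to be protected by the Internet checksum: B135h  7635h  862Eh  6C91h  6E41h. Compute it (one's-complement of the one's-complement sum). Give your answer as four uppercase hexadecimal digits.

One's-complement addition (fold any carry out of bit 15 back into bit 0):
  0xB135 + 0x7635 = 0x1276A → wrap carry → 0x276B
  0x276B + 0x862E = 0x0AD99
  0xAD99 + 0x6C91 = 0x11A2A → wrap carry → 0x1A2B
  0x1A2B + 0x6E41 = 0x0886C
One's-complement sum = 0x886C.
Checksum = ~0x886C & 0xFFFF = 0x7793.

7793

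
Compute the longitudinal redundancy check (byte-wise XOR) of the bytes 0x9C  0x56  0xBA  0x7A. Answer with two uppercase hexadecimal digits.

0A

XOR the bytes together:
  start with 0x9C
  0x9C ⊕ 0x56 = 0xCA
  0xCA ⊕ 0xBA = 0x70
  0x70 ⊕ 0x7A = 0x0A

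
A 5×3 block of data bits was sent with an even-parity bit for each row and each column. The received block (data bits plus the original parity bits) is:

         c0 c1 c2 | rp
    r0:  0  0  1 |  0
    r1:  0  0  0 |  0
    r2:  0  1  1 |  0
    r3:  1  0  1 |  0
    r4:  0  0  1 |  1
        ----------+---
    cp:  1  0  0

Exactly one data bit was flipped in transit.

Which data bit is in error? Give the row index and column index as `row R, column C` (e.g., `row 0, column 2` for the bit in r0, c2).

Recompute each row's even parity and compare to rp:
  r0: data parity 1, sent rp 0 → mismatch
  r1: data parity 0, sent rp 0 → ok
  r2: data parity 0, sent rp 0 → ok
  r3: data parity 0, sent rp 0 → ok
  r4: data parity 1, sent rp 1 → ok
Recompute each column's even parity and compare to cp:
  c0: data parity 1, sent cp 1 → ok
  c1: data parity 1, sent cp 0 → mismatch
  c2: data parity 0, sent cp 0 → ok
Exactly one row (r0) and one column (c1) fail → the flipped bit is at their intersection.

row 0, column 1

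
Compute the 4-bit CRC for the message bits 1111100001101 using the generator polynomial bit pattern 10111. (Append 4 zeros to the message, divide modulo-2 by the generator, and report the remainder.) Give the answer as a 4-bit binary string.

Append 4 zeros: 11111000011010000. Divide by 10111 (XOR where the leading bit is 1):
  pos 0: 11111 XOR 10111 = 01000
  pos 1: 10000 XOR 10111 = 00111
  pos 3: 11100 XOR 10111 = 01011
  pos 4: 10110 XOR 10111 = 00001
  pos 8: 11101 XOR 10111 = 01010
  pos 9: 10100 XOR 10111 = 00011
  pos 12: 11000 XOR 10111 = 01111
Remainder (last 4 bits) = 1111. This is the CRC / FCS.

1111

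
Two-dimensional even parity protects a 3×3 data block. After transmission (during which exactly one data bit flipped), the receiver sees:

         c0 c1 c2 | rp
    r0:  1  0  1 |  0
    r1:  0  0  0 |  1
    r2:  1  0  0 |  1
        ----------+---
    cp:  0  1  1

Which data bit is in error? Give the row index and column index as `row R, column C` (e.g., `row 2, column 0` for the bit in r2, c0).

Recompute each row's even parity and compare to rp:
  r0: data parity 0, sent rp 0 → ok
  r1: data parity 0, sent rp 1 → mismatch
  r2: data parity 1, sent rp 1 → ok
Recompute each column's even parity and compare to cp:
  c0: data parity 0, sent cp 0 → ok
  c1: data parity 0, sent cp 1 → mismatch
  c2: data parity 1, sent cp 1 → ok
Exactly one row (r1) and one column (c1) fail → the flipped bit is at their intersection.

row 1, column 1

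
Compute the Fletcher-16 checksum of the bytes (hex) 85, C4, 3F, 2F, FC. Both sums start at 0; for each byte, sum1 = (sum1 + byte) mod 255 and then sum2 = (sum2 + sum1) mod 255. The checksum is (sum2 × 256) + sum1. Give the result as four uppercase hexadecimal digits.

Running sums (mod 255):
  after byte 0 (85): sum1=133, sum2=133
  after byte 1 (C4): sum1=74, sum2=207
  after byte 2 (3F): sum1=137, sum2=89
  after byte 3 (2F): sum1=184, sum2=18
  after byte 4 (FC): sum1=181, sum2=199
Checksum = sum2·256 + sum1 = 199·256 + 181 = 51125 = 0xC7B5.

C7B5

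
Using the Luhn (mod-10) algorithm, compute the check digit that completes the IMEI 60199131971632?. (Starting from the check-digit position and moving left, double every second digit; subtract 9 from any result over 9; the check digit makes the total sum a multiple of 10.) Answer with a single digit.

3

Partial digits right→left: 2 3 6 1 7 9 1 3 1 9 9 1 0 6
Double every second digit counting from the check-digit position (so the 1st, 3rd, 5th, ... of the partial from the right).
  doubled (with −9 where >9): 4 3 5 2 2 9 0 → sum 25
  kept as-is: 3 1 9 3 9 1 6 → sum 32
Total = 25 + 32 = 57.
Check digit = (10 − (57 mod 10)) mod 10 = 3.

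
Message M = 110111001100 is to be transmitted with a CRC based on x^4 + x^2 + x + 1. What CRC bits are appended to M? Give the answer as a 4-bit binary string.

1000

Append 4 zeros: 1101110011000000. Divide by 10111 (XOR where the leading bit is 1):
  pos 0: 11011 XOR 10111 = 01100
  pos 1: 11001 XOR 10111 = 01110
  pos 2: 11100 XOR 10111 = 01011
  pos 3: 10110 XOR 10111 = 00001
  pos 7: 11100 XOR 10111 = 01011
  pos 8: 10110 XOR 10111 = 00001
Remainder (last 4 bits) = 1000. This is the CRC / FCS.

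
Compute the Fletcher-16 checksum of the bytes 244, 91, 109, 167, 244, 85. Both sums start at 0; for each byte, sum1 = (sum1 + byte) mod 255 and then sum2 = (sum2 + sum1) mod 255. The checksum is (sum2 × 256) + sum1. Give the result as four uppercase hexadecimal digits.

72AF

Running sums (mod 255):
  after byte 0 (244): sum1=244, sum2=244
  after byte 1 (91): sum1=80, sum2=69
  after byte 2 (109): sum1=189, sum2=3
  after byte 3 (167): sum1=101, sum2=104
  after byte 4 (244): sum1=90, sum2=194
  after byte 5 (85): sum1=175, sum2=114
Checksum = sum2·256 + sum1 = 114·256 + 175 = 29359 = 0x72AF.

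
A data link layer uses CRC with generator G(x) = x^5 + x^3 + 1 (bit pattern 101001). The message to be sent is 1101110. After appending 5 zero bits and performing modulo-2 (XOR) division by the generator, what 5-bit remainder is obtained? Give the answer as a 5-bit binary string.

11001

Append 5 zeros: 110111000000. Divide by 101001 (XOR where the leading bit is 1):
  pos 0: 110111 XOR 101001 = 011110
  pos 1: 111100 XOR 101001 = 010101
  pos 2: 101010 XOR 101001 = 000011
  pos 6: 110000 XOR 101001 = 011001
Remainder (last 5 bits) = 11001. This is the CRC / FCS.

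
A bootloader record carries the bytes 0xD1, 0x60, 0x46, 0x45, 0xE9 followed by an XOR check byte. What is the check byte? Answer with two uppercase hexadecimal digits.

XOR the bytes together:
  start with 0xD1
  0xD1 ⊕ 0x60 = 0xB1
  0xB1 ⊕ 0x46 = 0xF7
  0xF7 ⊕ 0x45 = 0xB2
  0xB2 ⊕ 0xE9 = 0x5B

5B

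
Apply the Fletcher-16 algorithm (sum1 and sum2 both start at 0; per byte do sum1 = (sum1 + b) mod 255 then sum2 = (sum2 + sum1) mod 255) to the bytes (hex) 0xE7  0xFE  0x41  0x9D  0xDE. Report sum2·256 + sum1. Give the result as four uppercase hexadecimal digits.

61A4

Running sums (mod 255):
  after byte 0 (0xE7): sum1=231, sum2=231
  after byte 1 (0xFE): sum1=230, sum2=206
  after byte 2 (0x41): sum1=40, sum2=246
  after byte 3 (0x9D): sum1=197, sum2=188
  after byte 4 (0xDE): sum1=164, sum2=97
Checksum = sum2·256 + sum1 = 97·256 + 164 = 24996 = 0x61A4.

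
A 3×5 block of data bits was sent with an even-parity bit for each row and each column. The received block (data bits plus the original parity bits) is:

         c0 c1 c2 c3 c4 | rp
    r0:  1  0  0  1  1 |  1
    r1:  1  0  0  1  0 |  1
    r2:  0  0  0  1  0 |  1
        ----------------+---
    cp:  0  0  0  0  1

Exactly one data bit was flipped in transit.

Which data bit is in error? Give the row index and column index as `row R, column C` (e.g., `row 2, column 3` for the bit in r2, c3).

Recompute each row's even parity and compare to rp:
  r0: data parity 1, sent rp 1 → ok
  r1: data parity 0, sent rp 1 → mismatch
  r2: data parity 1, sent rp 1 → ok
Recompute each column's even parity and compare to cp:
  c0: data parity 0, sent cp 0 → ok
  c1: data parity 0, sent cp 0 → ok
  c2: data parity 0, sent cp 0 → ok
  c3: data parity 1, sent cp 0 → mismatch
  c4: data parity 1, sent cp 1 → ok
Exactly one row (r1) and one column (c3) fail → the flipped bit is at their intersection.

row 1, column 3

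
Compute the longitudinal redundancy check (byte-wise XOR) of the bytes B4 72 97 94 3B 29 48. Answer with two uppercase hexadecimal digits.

XOR the bytes together:
  start with 0xB4
  0xB4 ⊕ 0x72 = 0xC6
  0xC6 ⊕ 0x97 = 0x51
  0x51 ⊕ 0x94 = 0xC5
  0xC5 ⊕ 0x3B = 0xFE
  0xFE ⊕ 0x29 = 0xD7
  0xD7 ⊕ 0x48 = 0x9F

9F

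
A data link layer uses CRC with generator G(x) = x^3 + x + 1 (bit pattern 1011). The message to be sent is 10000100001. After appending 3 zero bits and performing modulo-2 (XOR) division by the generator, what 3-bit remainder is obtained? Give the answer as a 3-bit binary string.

Append 3 zeros: 10000100001000. Divide by 1011 (XOR where the leading bit is 1):
  pos 0: 1000 XOR 1011 = 0011
  pos 2: 1101 XOR 1011 = 0110
  pos 3: 1100 XOR 1011 = 0111
  pos 4: 1110 XOR 1011 = 0101
  pos 5: 1010 XOR 1011 = 0001
  pos 8: 1010 XOR 1011 = 0001
Remainder (last 3 bits) = 100. This is the CRC / FCS.

100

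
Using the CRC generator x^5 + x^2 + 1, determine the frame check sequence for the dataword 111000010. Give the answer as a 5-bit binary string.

11111

Append 5 zeros: 11100001000000. Divide by 100101 (XOR where the leading bit is 1):
  pos 0: 111000 XOR 100101 = 011101
  pos 1: 111010 XOR 100101 = 011111
  pos 2: 111111 XOR 100101 = 011010
  pos 3: 110100 XOR 100101 = 010001
  pos 4: 100010 XOR 100101 = 000111
  pos 7: 111000 XOR 100101 = 011101
  pos 8: 111010 XOR 100101 = 011111
Remainder (last 5 bits) = 11111. This is the CRC / FCS.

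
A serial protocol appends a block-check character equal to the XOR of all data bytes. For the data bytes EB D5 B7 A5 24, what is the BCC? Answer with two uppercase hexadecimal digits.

XOR the bytes together:
  start with 0xEB
  0xEB ⊕ 0xD5 = 0x3E
  0x3E ⊕ 0xB7 = 0x89
  0x89 ⊕ 0xA5 = 0x2C
  0x2C ⊕ 0x24 = 0x08

08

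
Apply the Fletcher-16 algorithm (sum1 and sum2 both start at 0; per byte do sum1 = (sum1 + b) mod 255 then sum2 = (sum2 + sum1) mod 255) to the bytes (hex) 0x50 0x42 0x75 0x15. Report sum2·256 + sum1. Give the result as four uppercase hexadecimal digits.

081D

Running sums (mod 255):
  after byte 0 (0x50): sum1=80, sum2=80
  after byte 1 (0x42): sum1=146, sum2=226
  after byte 2 (0x75): sum1=8, sum2=234
  after byte 3 (0x15): sum1=29, sum2=8
Checksum = sum2·256 + sum1 = 8·256 + 29 = 2077 = 0x081D.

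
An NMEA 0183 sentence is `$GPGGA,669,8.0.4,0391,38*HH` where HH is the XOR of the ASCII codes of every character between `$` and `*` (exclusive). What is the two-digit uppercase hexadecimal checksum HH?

53

XOR the ASCII codes of the payload characters:
  'G' = 0x47 → acc = 0x47
  'P' = 0x50 → acc = 0x17
  'G' = 0x47 → acc = 0x50
  'G' = 0x47 → acc = 0x17
  'A' = 0x41 → acc = 0x56
  ',' = 0x2C → acc = 0x7A
  '6' = 0x36 → acc = 0x4C
  '6' = 0x36 → acc = 0x7A
  '9' = 0x39 → acc = 0x43
  ',' = 0x2C → acc = 0x6F
  '8' = 0x38 → acc = 0x57
  '.' = 0x2E → acc = 0x79
  '0' = 0x30 → acc = 0x49
  '.' = 0x2E → acc = 0x67
  '4' = 0x34 → acc = 0x53
  ',' = 0x2C → acc = 0x7F
  '0' = 0x30 → acc = 0x4F
  '3' = 0x33 → acc = 0x7C
  '9' = 0x39 → acc = 0x45
  '1' = 0x31 → acc = 0x74
  ',' = 0x2C → acc = 0x58
  '3' = 0x33 → acc = 0x6B
  '8' = 0x38 → acc = 0x53
Checksum = 0x53.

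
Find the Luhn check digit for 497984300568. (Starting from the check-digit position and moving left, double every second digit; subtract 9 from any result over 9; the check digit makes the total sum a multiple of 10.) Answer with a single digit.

Partial digits right→left: 8 6 5 0 0 3 4 8 9 7 9 4
Double every second digit counting from the check-digit position (so the 1st, 3rd, 5th, ... of the partial from the right).
  doubled (with −9 where >9): 7 1 0 8 9 9 → sum 34
  kept as-is: 6 0 3 8 7 4 → sum 28
Total = 34 + 28 = 62.
Check digit = (10 − (62 mod 10)) mod 10 = 8.

8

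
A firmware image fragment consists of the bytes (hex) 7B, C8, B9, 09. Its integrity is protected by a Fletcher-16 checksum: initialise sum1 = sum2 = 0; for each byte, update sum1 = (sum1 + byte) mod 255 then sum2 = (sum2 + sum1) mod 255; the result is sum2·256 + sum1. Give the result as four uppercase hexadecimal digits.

Running sums (mod 255):
  after byte 0 (7B): sum1=123, sum2=123
  after byte 1 (C8): sum1=68, sum2=191
  after byte 2 (B9): sum1=253, sum2=189
  after byte 3 (09): sum1=7, sum2=196
Checksum = sum2·256 + sum1 = 196·256 + 7 = 50183 = 0xC407.

C407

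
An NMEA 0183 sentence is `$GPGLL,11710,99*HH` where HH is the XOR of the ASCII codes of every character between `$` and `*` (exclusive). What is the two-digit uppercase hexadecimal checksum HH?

XOR the ASCII codes of the payload characters:
  'G' = 0x47 → acc = 0x47
  'P' = 0x50 → acc = 0x17
  'G' = 0x47 → acc = 0x50
  'L' = 0x4C → acc = 0x1C
  'L' = 0x4C → acc = 0x50
  ',' = 0x2C → acc = 0x7C
  '1' = 0x31 → acc = 0x4D
  '1' = 0x31 → acc = 0x7C
  '7' = 0x37 → acc = 0x4B
  '1' = 0x31 → acc = 0x7A
  '0' = 0x30 → acc = 0x4A
  ',' = 0x2C → acc = 0x66
  '9' = 0x39 → acc = 0x5F
  '9' = 0x39 → acc = 0x66
Checksum = 0x66.

66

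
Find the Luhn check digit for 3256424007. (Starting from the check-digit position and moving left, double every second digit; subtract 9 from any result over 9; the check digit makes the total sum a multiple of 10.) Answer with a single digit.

8

Partial digits right→left: 7 0 0 4 2 4 6 5 2 3
Double every second digit counting from the check-digit position (so the 1st, 3rd, 5th, ... of the partial from the right).
  doubled (with −9 where >9): 5 0 4 3 4 → sum 16
  kept as-is: 0 4 4 5 3 → sum 16
Total = 16 + 16 = 32.
Check digit = (10 − (32 mod 10)) mod 10 = 8.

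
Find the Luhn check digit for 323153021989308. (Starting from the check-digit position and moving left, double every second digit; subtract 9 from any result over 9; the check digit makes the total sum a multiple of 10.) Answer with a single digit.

Partial digits right→left: 8 0 3 9 8 9 1 2 0 3 5 1 3 2 3
Double every second digit counting from the check-digit position (so the 1st, 3rd, 5th, ... of the partial from the right).
  doubled (with −9 where >9): 7 6 7 2 0 1 6 6 → sum 35
  kept as-is: 0 9 9 2 3 1 2 → sum 26
Total = 35 + 26 = 61.
Check digit = (10 − (61 mod 10)) mod 10 = 9.

9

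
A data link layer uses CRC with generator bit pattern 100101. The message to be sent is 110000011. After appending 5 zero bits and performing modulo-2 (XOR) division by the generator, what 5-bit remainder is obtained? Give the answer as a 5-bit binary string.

11101

Append 5 zeros: 11000001100000. Divide by 100101 (XOR where the leading bit is 1):
  pos 0: 110000 XOR 100101 = 010101
  pos 1: 101010 XOR 100101 = 001111
  pos 3: 111111 XOR 100101 = 011010
  pos 4: 110100 XOR 100101 = 010001
  pos 5: 100010 XOR 100101 = 000111
  pos 8: 111000 XOR 100101 = 011101
Remainder (last 5 bits) = 11101. This is the CRC / FCS.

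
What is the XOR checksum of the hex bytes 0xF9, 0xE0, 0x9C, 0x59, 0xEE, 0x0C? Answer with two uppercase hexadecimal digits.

3E

XOR the bytes together:
  start with 0xF9
  0xF9 ⊕ 0xE0 = 0x19
  0x19 ⊕ 0x9C = 0x85
  0x85 ⊕ 0x59 = 0xDC
  0xDC ⊕ 0xEE = 0x32
  0x32 ⊕ 0x0C = 0x3E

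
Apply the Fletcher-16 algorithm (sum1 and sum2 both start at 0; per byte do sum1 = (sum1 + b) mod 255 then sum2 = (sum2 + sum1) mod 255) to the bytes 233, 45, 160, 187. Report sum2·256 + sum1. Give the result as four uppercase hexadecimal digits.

Running sums (mod 255):
  after byte 0 (233): sum1=233, sum2=233
  after byte 1 (45): sum1=23, sum2=1
  after byte 2 (160): sum1=183, sum2=184
  after byte 3 (187): sum1=115, sum2=44
Checksum = sum2·256 + sum1 = 44·256 + 115 = 11379 = 0x2C73.

2C73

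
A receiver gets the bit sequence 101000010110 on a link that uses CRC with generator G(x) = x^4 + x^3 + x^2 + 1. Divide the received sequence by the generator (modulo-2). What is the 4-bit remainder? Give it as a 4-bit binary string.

Modulo-2 division of 101000010110 by 11101:
  pos 0: 10100 XOR 11101 = 01001
  pos 1: 10010 XOR 11101 = 01111
  pos 2: 11110 XOR 11101 = 00011
  pos 5: 11101 XOR 11101 = 00000
Remainder = 0010 (nonzero — an error is detected).

0010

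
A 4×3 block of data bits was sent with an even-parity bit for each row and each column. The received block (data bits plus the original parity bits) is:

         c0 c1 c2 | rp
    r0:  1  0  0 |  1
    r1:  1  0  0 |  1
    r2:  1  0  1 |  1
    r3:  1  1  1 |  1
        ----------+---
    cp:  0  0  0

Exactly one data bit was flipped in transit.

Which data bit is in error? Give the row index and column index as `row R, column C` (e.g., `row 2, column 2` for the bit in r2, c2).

row 2, column 1

Recompute each row's even parity and compare to rp:
  r0: data parity 1, sent rp 1 → ok
  r1: data parity 1, sent rp 1 → ok
  r2: data parity 0, sent rp 1 → mismatch
  r3: data parity 1, sent rp 1 → ok
Recompute each column's even parity and compare to cp:
  c0: data parity 0, sent cp 0 → ok
  c1: data parity 1, sent cp 0 → mismatch
  c2: data parity 0, sent cp 0 → ok
Exactly one row (r2) and one column (c1) fail → the flipped bit is at their intersection.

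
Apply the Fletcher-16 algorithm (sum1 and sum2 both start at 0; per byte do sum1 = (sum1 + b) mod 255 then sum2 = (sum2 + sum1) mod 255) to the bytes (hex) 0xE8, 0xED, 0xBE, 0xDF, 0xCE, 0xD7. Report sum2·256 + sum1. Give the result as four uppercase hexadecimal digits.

Running sums (mod 255):
  after byte 0 (0xE8): sum1=232, sum2=232
  after byte 1 (0xED): sum1=214, sum2=191
  after byte 2 (0xBE): sum1=149, sum2=85
  after byte 3 (0xDF): sum1=117, sum2=202
  after byte 4 (0xCE): sum1=68, sum2=15
  after byte 5 (0xD7): sum1=28, sum2=43
Checksum = sum2·256 + sum1 = 43·256 + 28 = 11036 = 0x2B1C.

2B1C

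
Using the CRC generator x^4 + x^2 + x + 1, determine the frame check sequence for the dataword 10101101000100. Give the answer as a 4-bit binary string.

1100

Append 4 zeros: 101011010001000000. Divide by 10111 (XOR where the leading bit is 1):
  pos 0: 10101 XOR 10111 = 00010
  pos 3: 10101 XOR 10111 = 00010
  pos 6: 10000 XOR 10111 = 00111
  pos 8: 11110 XOR 10111 = 01001
  pos 9: 10010 XOR 10111 = 00101
  pos 11: 10100 XOR 10111 = 00011
Remainder (last 4 bits) = 1100. This is the CRC / FCS.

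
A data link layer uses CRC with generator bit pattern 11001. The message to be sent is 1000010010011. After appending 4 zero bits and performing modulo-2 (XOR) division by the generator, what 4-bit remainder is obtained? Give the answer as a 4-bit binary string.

0011

Append 4 zeros: 10000100100110000. Divide by 11001 (XOR where the leading bit is 1):
  pos 0: 10000 XOR 11001 = 01001
  pos 1: 10011 XOR 11001 = 01010
  pos 2: 10100 XOR 11001 = 01101
  pos 3: 11010 XOR 11001 = 00011
  pos 6: 11100 XOR 11001 = 00101
  pos 8: 10111 XOR 11001 = 01110
  pos 9: 11100 XOR 11001 = 00101
  pos 11: 10100 XOR 11001 = 01101
  pos 12: 11010 XOR 11001 = 00011
Remainder (last 4 bits) = 0011. This is the CRC / FCS.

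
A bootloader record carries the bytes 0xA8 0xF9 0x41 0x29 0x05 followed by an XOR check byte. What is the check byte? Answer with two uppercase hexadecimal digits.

3C

XOR the bytes together:
  start with 0xA8
  0xA8 ⊕ 0xF9 = 0x51
  0x51 ⊕ 0x41 = 0x10
  0x10 ⊕ 0x29 = 0x39
  0x39 ⊕ 0x05 = 0x3C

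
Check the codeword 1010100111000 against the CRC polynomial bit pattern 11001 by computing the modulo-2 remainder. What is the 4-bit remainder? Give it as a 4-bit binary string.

Modulo-2 division of 1010100111000 by 11001:
  pos 0: 10101 XOR 11001 = 01100
  pos 1: 11000 XOR 11001 = 00001
  pos 5: 10111 XOR 11001 = 01110
  pos 6: 11100 XOR 11001 = 00101
  pos 8: 10100 XOR 11001 = 01101
Remainder = 1101 (nonzero — an error is detected).

1101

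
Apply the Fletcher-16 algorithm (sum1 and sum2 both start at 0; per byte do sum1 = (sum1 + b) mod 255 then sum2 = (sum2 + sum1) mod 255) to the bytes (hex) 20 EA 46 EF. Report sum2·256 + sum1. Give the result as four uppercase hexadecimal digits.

Running sums (mod 255):
  after byte 0 (20): sum1=32, sum2=32
  after byte 1 (EA): sum1=11, sum2=43
  after byte 2 (46): sum1=81, sum2=124
  after byte 3 (EF): sum1=65, sum2=189
Checksum = sum2·256 + sum1 = 189·256 + 65 = 48449 = 0xBD41.

BD41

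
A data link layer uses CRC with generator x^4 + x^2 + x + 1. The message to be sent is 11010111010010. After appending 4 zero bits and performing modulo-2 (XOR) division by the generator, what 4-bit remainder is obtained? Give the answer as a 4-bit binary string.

Append 4 zeros: 110101110100100000. Divide by 10111 (XOR where the leading bit is 1):
  pos 0: 11010 XOR 10111 = 01101
  pos 1: 11011 XOR 10111 = 01100
  pos 2: 11001 XOR 10111 = 01110
  pos 3: 11101 XOR 10111 = 01010
  pos 4: 10100 XOR 10111 = 00011
  pos 7: 11100 XOR 10111 = 01011
  pos 8: 10111 XOR 10111 = 00000
Remainder (last 4 bits) = 0000. This is the CRC / FCS.

0000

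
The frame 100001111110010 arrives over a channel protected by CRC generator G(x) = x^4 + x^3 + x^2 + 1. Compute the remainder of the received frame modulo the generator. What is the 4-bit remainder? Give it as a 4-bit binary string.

Modulo-2 division of 100001111110010 by 11101:
  pos 0: 10000 XOR 11101 = 01101
  pos 1: 11011 XOR 11101 = 00110
  pos 3: 11011 XOR 11101 = 00110
  pos 5: 11011 XOR 11101 = 00110
  pos 7: 11010 XOR 11101 = 00111
  pos 9: 11101 XOR 11101 = 00000
Remainder = 0000 (zero — the frame passes the CRC check).

0000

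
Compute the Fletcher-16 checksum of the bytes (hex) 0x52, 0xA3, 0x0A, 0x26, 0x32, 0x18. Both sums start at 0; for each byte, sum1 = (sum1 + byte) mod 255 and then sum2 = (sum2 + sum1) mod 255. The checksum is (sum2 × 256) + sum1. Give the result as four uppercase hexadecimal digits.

Running sums (mod 255):
  after byte 0 (0x52): sum1=82, sum2=82
  after byte 1 (0xA3): sum1=245, sum2=72
  after byte 2 (0x0A): sum1=0, sum2=72
  after byte 3 (0x26): sum1=38, sum2=110
  after byte 4 (0x32): sum1=88, sum2=198
  after byte 5 (0x18): sum1=112, sum2=55
Checksum = sum2·256 + sum1 = 55·256 + 112 = 14192 = 0x3770.

3770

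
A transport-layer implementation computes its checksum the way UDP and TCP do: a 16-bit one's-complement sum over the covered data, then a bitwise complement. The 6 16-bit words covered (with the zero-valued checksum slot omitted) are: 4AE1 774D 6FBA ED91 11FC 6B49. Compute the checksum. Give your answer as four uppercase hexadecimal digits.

One's-complement addition (fold any carry out of bit 15 back into bit 0):
  0x4AE1 + 0x774D = 0x0C22E
  0xC22E + 0x6FBA = 0x131E8 → wrap carry → 0x31E9
  0x31E9 + 0xED91 = 0x11F7A → wrap carry → 0x1F7B
  0x1F7B + 0x11FC = 0x03177
  0x3177 + 0x6B49 = 0x09CC0
One's-complement sum = 0x9CC0.
Checksum = ~0x9CC0 & 0xFFFF = 0x633F.

633F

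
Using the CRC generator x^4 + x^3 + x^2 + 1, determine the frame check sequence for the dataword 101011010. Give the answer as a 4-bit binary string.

Append 4 zeros: 1010110100000. Divide by 11101 (XOR where the leading bit is 1):
  pos 0: 10101 XOR 11101 = 01000
  pos 1: 10001 XOR 11101 = 01100
  pos 2: 11000 XOR 11101 = 00101
  pos 4: 10110 XOR 11101 = 01011
  pos 5: 10110 XOR 11101 = 01011
  pos 6: 10110 XOR 11101 = 01011
  pos 7: 10110 XOR 11101 = 01011
  pos 8: 10110 XOR 11101 = 01011
Remainder (last 4 bits) = 1011. This is the CRC / FCS.

1011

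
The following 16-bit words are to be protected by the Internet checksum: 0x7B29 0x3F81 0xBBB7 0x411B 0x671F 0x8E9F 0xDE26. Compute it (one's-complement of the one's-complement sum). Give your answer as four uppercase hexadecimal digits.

One's-complement addition (fold any carry out of bit 15 back into bit 0):
  0x7B29 + 0x3F81 = 0x0BAAA
  0xBAAA + 0xBBB7 = 0x17661 → wrap carry → 0x7662
  0x7662 + 0x411B = 0x0B77D
  0xB77D + 0x671F = 0x11E9C → wrap carry → 0x1E9D
  0x1E9D + 0x8E9F = 0x0AD3C
  0xAD3C + 0xDE26 = 0x18B62 → wrap carry → 0x8B63
One's-complement sum = 0x8B63.
Checksum = ~0x8B63 & 0xFFFF = 0x749C.

749C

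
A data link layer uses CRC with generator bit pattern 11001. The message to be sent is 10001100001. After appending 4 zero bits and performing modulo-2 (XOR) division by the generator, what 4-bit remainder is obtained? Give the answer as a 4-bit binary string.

1010

Append 4 zeros: 100011000010000. Divide by 11001 (XOR where the leading bit is 1):
  pos 0: 10001 XOR 11001 = 01000
  pos 1: 10001 XOR 11001 = 01000
  pos 2: 10000 XOR 11001 = 01001
  pos 3: 10010 XOR 11001 = 01011
  pos 4: 10110 XOR 11001 = 01111
  pos 5: 11110 XOR 11001 = 00111
  pos 7: 11110 XOR 11001 = 00111
  pos 9: 11100 XOR 11001 = 00101
Remainder (last 4 bits) = 1010. This is the CRC / FCS.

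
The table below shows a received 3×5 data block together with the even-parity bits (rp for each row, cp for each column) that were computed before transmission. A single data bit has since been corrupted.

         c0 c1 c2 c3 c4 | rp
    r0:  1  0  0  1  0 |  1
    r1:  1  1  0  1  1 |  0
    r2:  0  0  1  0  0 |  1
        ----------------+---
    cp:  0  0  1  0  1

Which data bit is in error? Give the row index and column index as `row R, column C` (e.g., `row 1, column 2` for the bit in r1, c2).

row 0, column 1

Recompute each row's even parity and compare to rp:
  r0: data parity 0, sent rp 1 → mismatch
  r1: data parity 0, sent rp 0 → ok
  r2: data parity 1, sent rp 1 → ok
Recompute each column's even parity and compare to cp:
  c0: data parity 0, sent cp 0 → ok
  c1: data parity 1, sent cp 0 → mismatch
  c2: data parity 1, sent cp 1 → ok
  c3: data parity 0, sent cp 0 → ok
  c4: data parity 1, sent cp 1 → ok
Exactly one row (r0) and one column (c1) fail → the flipped bit is at their intersection.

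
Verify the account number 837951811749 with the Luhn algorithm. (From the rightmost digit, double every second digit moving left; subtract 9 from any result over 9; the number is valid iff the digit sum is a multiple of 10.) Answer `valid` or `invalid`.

From the right, keep odd positions and double even positions (subtract 9 from any doubled value over 9):
  doubled (positions 2,4,...): 8 2 7 1 5 7 → sum 30
  kept (positions 1,3,...): 9 7 1 1 9 3 → sum 30
Total = 60.
60 mod 10 = 0, so the number is valid.

valid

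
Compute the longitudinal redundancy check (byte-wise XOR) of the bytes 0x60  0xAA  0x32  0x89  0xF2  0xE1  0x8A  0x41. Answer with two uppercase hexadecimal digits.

A9

XOR the bytes together:
  start with 0x60
  0x60 ⊕ 0xAA = 0xCA
  0xCA ⊕ 0x32 = 0xF8
  0xF8 ⊕ 0x89 = 0x71
  0x71 ⊕ 0xF2 = 0x83
  0x83 ⊕ 0xE1 = 0x62
  0x62 ⊕ 0x8A = 0xE8
  0xE8 ⊕ 0x41 = 0xA9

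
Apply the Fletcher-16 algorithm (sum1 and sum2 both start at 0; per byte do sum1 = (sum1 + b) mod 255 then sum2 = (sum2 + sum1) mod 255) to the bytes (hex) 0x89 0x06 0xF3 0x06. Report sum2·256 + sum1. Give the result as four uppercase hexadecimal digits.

2689

Running sums (mod 255):
  after byte 0 (0x89): sum1=137, sum2=137
  after byte 1 (0x06): sum1=143, sum2=25
  after byte 2 (0xF3): sum1=131, sum2=156
  after byte 3 (0x06): sum1=137, sum2=38
Checksum = sum2·256 + sum1 = 38·256 + 137 = 9865 = 0x2689.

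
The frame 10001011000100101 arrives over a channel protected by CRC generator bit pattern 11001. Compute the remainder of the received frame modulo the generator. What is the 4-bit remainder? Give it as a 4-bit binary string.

0000

Modulo-2 division of 10001011000100101 by 11001:
  pos 0: 10001 XOR 11001 = 01000
  pos 1: 10000 XOR 11001 = 01001
  pos 2: 10011 XOR 11001 = 01010
  pos 3: 10101 XOR 11001 = 01100
  pos 4: 11000 XOR 11001 = 00001
  pos 8: 10010 XOR 11001 = 01011
  pos 9: 10110 XOR 11001 = 01111
  pos 10: 11111 XOR 11001 = 00110
  pos 12: 11001 XOR 11001 = 00000
Remainder = 0000 (zero — the frame passes the CRC check).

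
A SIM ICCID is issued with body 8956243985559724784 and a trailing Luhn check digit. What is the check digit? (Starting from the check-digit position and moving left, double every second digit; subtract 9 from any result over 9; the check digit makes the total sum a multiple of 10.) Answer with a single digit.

Partial digits right→left: 4 8 7 4 2 7 9 5 5 5 8 9 3 4 2 6 5 9 8
Double every second digit counting from the check-digit position (so the 1st, 3rd, 5th, ... of the partial from the right).
  doubled (with −9 where >9): 8 5 4 9 1 7 6 4 1 7 → sum 52
  kept as-is: 8 4 7 5 5 9 4 6 9 → sum 57
Total = 52 + 57 = 109.
Check digit = (10 − (109 mod 10)) mod 10 = 1.

1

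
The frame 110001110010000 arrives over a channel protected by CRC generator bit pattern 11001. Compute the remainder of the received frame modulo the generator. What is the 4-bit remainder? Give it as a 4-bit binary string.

Modulo-2 division of 110001110010000 by 11001:
  pos 0: 11000 XOR 11001 = 00001
  pos 4: 11110 XOR 11001 = 00111
  pos 6: 11101 XOR 11001 = 00100
  pos 8: 10000 XOR 11001 = 01001
  pos 9: 10010 XOR 11001 = 01011
  pos 10: 10110 XOR 11001 = 01111
Remainder = 1111 (nonzero — an error is detected).

1111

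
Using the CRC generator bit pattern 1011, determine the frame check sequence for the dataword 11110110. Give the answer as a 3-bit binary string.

Append 3 zeros: 11110110000. Divide by 1011 (XOR where the leading bit is 1):
  pos 0: 1111 XOR 1011 = 0100
  pos 1: 1000 XOR 1011 = 0011
  pos 3: 1111 XOR 1011 = 0100
  pos 4: 1000 XOR 1011 = 0011
  pos 6: 1100 XOR 1011 = 0111
  pos 7: 1110 XOR 1011 = 0101
Remainder (last 3 bits) = 101. This is the CRC / FCS.

101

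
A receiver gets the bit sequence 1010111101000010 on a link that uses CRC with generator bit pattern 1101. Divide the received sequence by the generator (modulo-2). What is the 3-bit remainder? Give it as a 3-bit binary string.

100

Modulo-2 division of 1010111101000010 by 1101:
  pos 0: 1010 XOR 1101 = 0111
  pos 1: 1111 XOR 1101 = 0010
  pos 3: 1011 XOR 1101 = 0110
  pos 4: 1101 XOR 1101 = 0000
  pos 9: 1000 XOR 1101 = 0101
  pos 10: 1010 XOR 1101 = 0111
  pos 11: 1111 XOR 1101 = 0010
Remainder = 100 (nonzero — an error is detected).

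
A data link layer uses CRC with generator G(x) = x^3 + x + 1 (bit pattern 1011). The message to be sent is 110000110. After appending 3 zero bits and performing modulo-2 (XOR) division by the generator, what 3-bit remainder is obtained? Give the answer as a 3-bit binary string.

100

Append 3 zeros: 110000110000. Divide by 1011 (XOR where the leading bit is 1):
  pos 0: 1100 XOR 1011 = 0111
  pos 1: 1110 XOR 1011 = 0101
  pos 2: 1010 XOR 1011 = 0001
  pos 5: 1110 XOR 1011 = 0101
  pos 6: 1010 XOR 1011 = 0001
Remainder (last 3 bits) = 100. This is the CRC / FCS.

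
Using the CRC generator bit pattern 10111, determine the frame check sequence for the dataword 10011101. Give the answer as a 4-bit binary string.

1000

Append 4 zeros: 100111010000. Divide by 10111 (XOR where the leading bit is 1):
  pos 0: 10011 XOR 10111 = 00100
  pos 2: 10010 XOR 10111 = 00101
  pos 4: 10110 XOR 10111 = 00001
Remainder (last 4 bits) = 1000. This is the CRC / FCS.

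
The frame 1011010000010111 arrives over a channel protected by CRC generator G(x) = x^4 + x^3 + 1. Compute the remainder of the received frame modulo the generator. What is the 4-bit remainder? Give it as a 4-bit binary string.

Modulo-2 division of 1011010000010111 by 11001:
  pos 0: 10110 XOR 11001 = 01111
  pos 1: 11111 XOR 11001 = 00110
  pos 3: 11000 XOR 11001 = 00001
  pos 7: 10001 XOR 11001 = 01000
  pos 8: 10000 XOR 11001 = 01001
  pos 9: 10011 XOR 11001 = 01010
  pos 10: 10101 XOR 11001 = 01100
  pos 11: 11001 XOR 11001 = 00000
Remainder = 0000 (zero — the frame passes the CRC check).

0000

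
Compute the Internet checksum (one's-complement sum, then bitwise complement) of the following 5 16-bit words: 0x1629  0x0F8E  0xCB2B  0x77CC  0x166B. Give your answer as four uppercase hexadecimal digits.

80E5

One's-complement addition (fold any carry out of bit 15 back into bit 0):
  0x1629 + 0x0F8E = 0x025B7
  0x25B7 + 0xCB2B = 0x0F0E2
  0xF0E2 + 0x77CC = 0x168AE → wrap carry → 0x68AF
  0x68AF + 0x166B = 0x07F1A
One's-complement sum = 0x7F1A.
Checksum = ~0x7F1A & 0xFFFF = 0x80E5.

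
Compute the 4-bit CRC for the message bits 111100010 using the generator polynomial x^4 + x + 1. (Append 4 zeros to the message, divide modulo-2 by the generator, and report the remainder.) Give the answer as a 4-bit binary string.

1010

Append 4 zeros: 1111000100000. Divide by 10011 (XOR where the leading bit is 1):
  pos 0: 11110 XOR 10011 = 01101
  pos 1: 11010 XOR 10011 = 01001
  pos 2: 10010 XOR 10011 = 00001
  pos 6: 11000 XOR 10011 = 01011
  pos 7: 10110 XOR 10011 = 00101
Remainder (last 4 bits) = 1010. This is the CRC / FCS.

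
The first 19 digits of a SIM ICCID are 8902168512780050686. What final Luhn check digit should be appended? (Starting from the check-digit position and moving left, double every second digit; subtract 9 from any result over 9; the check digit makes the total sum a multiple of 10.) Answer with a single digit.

Partial digits right→left: 6 8 6 0 5 0 0 8 7 2 1 5 8 6 1 2 0 9 8
Double every second digit counting from the check-digit position (so the 1st, 3rd, 5th, ... of the partial from the right).
  doubled (with −9 where >9): 3 3 1 0 5 2 7 2 0 7 → sum 30
  kept as-is: 8 0 0 8 2 5 6 2 9 → sum 40
Total = 30 + 40 = 70.
Check digit = (10 − (70 mod 10)) mod 10 = 0.

0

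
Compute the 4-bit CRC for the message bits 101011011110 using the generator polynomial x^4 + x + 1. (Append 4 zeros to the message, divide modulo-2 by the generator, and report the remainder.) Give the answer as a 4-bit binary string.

0001

Append 4 zeros: 1010110111100000. Divide by 10011 (XOR where the leading bit is 1):
  pos 0: 10101 XOR 10011 = 00110
  pos 2: 11010 XOR 10011 = 01001
  pos 3: 10011 XOR 10011 = 00000
  pos 8: 11100 XOR 10011 = 01111
  pos 9: 11110 XOR 10011 = 01101
  pos 10: 11010 XOR 10011 = 01001
  pos 11: 10010 XOR 10011 = 00001
Remainder (last 4 bits) = 0001. This is the CRC / FCS.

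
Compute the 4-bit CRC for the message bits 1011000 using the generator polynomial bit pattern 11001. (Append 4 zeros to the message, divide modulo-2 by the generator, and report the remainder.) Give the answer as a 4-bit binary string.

0011

Append 4 zeros: 10110000000. Divide by 11001 (XOR where the leading bit is 1):
  pos 0: 10110 XOR 11001 = 01111
  pos 1: 11110 XOR 11001 = 00111
  pos 3: 11100 XOR 11001 = 00101
  pos 5: 10100 XOR 11001 = 01101
  pos 6: 11010 XOR 11001 = 00011
Remainder (last 4 bits) = 0011. This is the CRC / FCS.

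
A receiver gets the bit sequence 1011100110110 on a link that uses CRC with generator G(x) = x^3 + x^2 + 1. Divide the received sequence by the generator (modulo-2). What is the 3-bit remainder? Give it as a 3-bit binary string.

Modulo-2 division of 1011100110110 by 1101:
  pos 0: 1011 XOR 1101 = 0110
  pos 1: 1101 XOR 1101 = 0000
  pos 7: 1101 XOR 1101 = 0000
Remainder = 010 (nonzero — an error is detected).

010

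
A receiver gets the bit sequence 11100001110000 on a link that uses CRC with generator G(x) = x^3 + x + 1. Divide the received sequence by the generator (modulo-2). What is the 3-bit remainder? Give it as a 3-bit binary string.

Modulo-2 division of 11100001110000 by 1011:
  pos 0: 1110 XOR 1011 = 0101
  pos 1: 1010 XOR 1011 = 0001
  pos 4: 1001 XOR 1011 = 0010
  pos 6: 1011 XOR 1011 = 0000
Remainder = 000 (zero — the frame passes the CRC check).

000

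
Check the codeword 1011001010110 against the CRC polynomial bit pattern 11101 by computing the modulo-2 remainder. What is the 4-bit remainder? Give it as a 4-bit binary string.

1110

Modulo-2 division of 1011001010110 by 11101:
  pos 0: 10110 XOR 11101 = 01011
  pos 1: 10110 XOR 11101 = 01011
  pos 2: 10111 XOR 11101 = 01010
  pos 3: 10100 XOR 11101 = 01001
  pos 4: 10011 XOR 11101 = 01110
  pos 5: 11100 XOR 11101 = 00001
Remainder = 1110 (nonzero — an error is detected).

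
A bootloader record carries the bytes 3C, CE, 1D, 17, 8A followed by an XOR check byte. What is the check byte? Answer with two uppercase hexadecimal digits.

72

XOR the bytes together:
  start with 0x3C
  0x3C ⊕ 0xCE = 0xF2
  0xF2 ⊕ 0x1D = 0xEF
  0xEF ⊕ 0x17 = 0xF8
  0xF8 ⊕ 0x8A = 0x72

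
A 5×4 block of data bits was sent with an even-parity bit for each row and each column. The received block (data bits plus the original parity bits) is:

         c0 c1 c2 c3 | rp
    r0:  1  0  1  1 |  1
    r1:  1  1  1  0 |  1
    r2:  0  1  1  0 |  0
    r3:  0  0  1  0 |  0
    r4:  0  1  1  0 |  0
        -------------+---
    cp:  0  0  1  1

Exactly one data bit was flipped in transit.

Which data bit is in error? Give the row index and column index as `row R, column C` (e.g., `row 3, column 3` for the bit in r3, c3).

row 3, column 1

Recompute each row's even parity and compare to rp:
  r0: data parity 1, sent rp 1 → ok
  r1: data parity 1, sent rp 1 → ok
  r2: data parity 0, sent rp 0 → ok
  r3: data parity 1, sent rp 0 → mismatch
  r4: data parity 0, sent rp 0 → ok
Recompute each column's even parity and compare to cp:
  c0: data parity 0, sent cp 0 → ok
  c1: data parity 1, sent cp 0 → mismatch
  c2: data parity 1, sent cp 1 → ok
  c3: data parity 1, sent cp 1 → ok
Exactly one row (r3) and one column (c1) fail → the flipped bit is at their intersection.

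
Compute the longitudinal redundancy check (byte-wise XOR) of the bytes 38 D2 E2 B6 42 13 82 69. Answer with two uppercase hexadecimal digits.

XOR the bytes together:
  start with 0x38
  0x38 ⊕ 0xD2 = 0xEA
  0xEA ⊕ 0xE2 = 0x08
  0x08 ⊕ 0xB6 = 0xBE
  0xBE ⊕ 0x42 = 0xFC
  0xFC ⊕ 0x13 = 0xEF
  0xEF ⊕ 0x82 = 0x6D
  0x6D ⊕ 0x69 = 0x04

04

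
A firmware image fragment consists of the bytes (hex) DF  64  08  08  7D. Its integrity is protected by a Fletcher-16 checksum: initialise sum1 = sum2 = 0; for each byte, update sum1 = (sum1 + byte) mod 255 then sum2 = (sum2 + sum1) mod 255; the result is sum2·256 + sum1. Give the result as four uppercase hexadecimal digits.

96D1

Running sums (mod 255):
  after byte 0 (DF): sum1=223, sum2=223
  after byte 1 (64): sum1=68, sum2=36
  after byte 2 (08): sum1=76, sum2=112
  after byte 3 (08): sum1=84, sum2=196
  after byte 4 (7D): sum1=209, sum2=150
Checksum = sum2·256 + sum1 = 150·256 + 209 = 38609 = 0x96D1.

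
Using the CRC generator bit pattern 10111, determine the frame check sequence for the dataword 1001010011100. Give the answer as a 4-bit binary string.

Append 4 zeros: 10010100111000000. Divide by 10111 (XOR where the leading bit is 1):
  pos 0: 10010 XOR 10111 = 00101
  pos 2: 10110 XOR 10111 = 00001
  pos 6: 10111 XOR 10111 = 00000
Remainder (last 4 bits) = 0000. This is the CRC / FCS.

0000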